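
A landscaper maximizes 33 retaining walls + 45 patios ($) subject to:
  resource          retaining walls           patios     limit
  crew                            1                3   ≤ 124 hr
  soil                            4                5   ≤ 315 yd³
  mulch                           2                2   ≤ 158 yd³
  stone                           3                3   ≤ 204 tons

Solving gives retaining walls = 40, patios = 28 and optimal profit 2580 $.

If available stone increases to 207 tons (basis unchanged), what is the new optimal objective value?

2607

Check each constraint at x*: crew 124/124 (tight); soil 300/315 (slack 15); mulch 136/158 (slack 22); stone 204/204 (tight).
Slack constraints have shadow price 0 (complementary slackness).
Dual feasibility on the basic columns requires 1·y_crew + 3·y_stone = 33, 3·y_crew + 3·y_stone = 45.
This yields shadow prices y_crew = 6, y_stone = 9.
Δz = y_stone·Δb = 9 × (3) = 27, so new z* = 2580 + 27 = 2607.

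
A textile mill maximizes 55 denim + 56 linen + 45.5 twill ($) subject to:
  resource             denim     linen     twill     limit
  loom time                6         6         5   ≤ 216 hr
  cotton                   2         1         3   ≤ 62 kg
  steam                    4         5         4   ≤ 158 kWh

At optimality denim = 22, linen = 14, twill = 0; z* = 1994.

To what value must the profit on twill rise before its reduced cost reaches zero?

46.5

Check each constraint at x*: loom time 216/216 (tight); cotton 58/62 (slack 4); steam 158/158 (tight).
By complementary slackness, y = 0 for the non-binding constraint.
Dual feasibility on the basic columns requires 6·y_loom time + 4·y_steam = 55, 6·y_loom time + 5·y_steam = 56.
→ y_loom time = 8.5 and y_steam = 1.
twill enters the basis when its profit ≥ yᵀa₃ = 8.5·5 + 1·4 = 46.5.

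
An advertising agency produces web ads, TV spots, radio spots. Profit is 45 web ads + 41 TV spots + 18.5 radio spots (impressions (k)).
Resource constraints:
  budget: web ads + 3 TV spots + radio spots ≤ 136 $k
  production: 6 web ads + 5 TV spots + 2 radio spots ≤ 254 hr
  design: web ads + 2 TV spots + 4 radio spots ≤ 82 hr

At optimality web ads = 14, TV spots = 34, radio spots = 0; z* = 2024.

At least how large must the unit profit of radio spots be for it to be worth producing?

At the optimum: budget uses 116 of 136 (slack = 20); production uses 254 of 254 (binding); design uses 82 of 82 (binding).
Since budget is not tight, its dual is 0.
From A_Bᵀ y = c: 6·y_production + 1·y_design = 45; 5·y_production + 2·y_design = 41.
This yields shadow prices y_production = 7, y_design = 3.
radio spots enters the basis when its profit ≥ yᵀa₃ = 7·2 + 3·4 = 26.

26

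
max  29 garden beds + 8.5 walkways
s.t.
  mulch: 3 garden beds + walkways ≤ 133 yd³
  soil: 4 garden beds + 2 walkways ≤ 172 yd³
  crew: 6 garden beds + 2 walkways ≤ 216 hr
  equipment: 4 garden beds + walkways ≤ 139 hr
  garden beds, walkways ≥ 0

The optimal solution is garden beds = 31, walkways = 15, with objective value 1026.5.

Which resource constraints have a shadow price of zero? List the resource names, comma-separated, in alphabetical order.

mulch, soil

mulch: 108/133 (slack 25)
soil: 154/172 (slack 18)
crew: 216/216 (binding)
equipment: 139/139 (binding)
By complementary slackness, a constraint with positive slack has shadow price 0 → mulch, soil.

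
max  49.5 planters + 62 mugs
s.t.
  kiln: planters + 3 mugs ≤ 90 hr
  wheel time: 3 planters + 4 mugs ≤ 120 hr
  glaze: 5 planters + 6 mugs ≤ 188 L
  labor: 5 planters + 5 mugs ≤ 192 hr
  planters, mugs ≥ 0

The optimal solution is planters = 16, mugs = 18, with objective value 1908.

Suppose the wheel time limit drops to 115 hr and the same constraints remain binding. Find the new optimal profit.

Check each constraint at x*: kiln 70/90 (slack 20); wheel time 120/120 (tight); glaze 188/188 (tight); labor 170/192 (slack 22).
By complementary slackness, y = 0 for the non-binding constraints.
Dual feasibility on the basic columns requires 3·y_wheel time + 5·y_glaze = 49.5, 4·y_wheel time + 6·y_glaze = 62.
Solving: y_wheel time = 6.5, y_glaze = 6.
Δz = y_wheel time·Δb = 6.5 × (-5) = -32.5, so new z* = 1908 − 32.5 = 1875.5.

1875.5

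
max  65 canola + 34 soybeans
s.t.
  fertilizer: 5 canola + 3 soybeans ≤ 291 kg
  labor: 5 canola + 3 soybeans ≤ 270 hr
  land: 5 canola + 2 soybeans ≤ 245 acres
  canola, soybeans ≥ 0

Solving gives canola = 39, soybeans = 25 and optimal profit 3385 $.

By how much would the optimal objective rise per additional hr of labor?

8

Binding: labor and land. Non-binding: fertilizer (21 unused).
By complementary slackness, y = 0 for the non-binding constraint.
Dual feasibility on the basic columns requires 5·y_labor + 5·y_land = 65, 3·y_labor + 2·y_land = 34.
→ y_labor = 8 and y_land = 5.
Shadow price of labor = 8.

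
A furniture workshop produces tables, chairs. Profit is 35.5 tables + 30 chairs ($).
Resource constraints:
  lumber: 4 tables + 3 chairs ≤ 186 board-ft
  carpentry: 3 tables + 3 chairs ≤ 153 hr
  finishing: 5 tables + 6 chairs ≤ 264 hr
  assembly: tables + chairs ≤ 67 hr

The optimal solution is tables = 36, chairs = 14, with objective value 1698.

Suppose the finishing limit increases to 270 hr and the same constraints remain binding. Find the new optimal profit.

Check each constraint at x*: lumber 186/186 (tight); carpentry 150/153 (slack 3); finishing 264/264 (tight); assembly 50/67 (slack 17).
Since carpentry, assembly are not tight, their duals are 0.
Dual feasibility on the basic columns requires 4·y_lumber + 5·y_finishing = 35.5, 3·y_lumber + 6·y_finishing = 30.
This yields shadow prices y_lumber = 7, y_finishing = 1.5.
Δz = y_finishing·Δb = 1.5 × (6) = 9, so new z* = 1698 + 9 = 1707.

1707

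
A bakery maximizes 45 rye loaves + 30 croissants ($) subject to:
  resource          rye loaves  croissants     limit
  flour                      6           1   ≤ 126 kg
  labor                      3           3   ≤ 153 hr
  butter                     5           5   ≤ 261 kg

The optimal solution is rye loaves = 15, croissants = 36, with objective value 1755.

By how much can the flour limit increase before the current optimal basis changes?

180

Binding constraints: flour, labor. The basis is B = [[6,1],[3,3]] with det 15.
Per unit increase in flour, x* moves by d = (0.2, -0.2).
The basis stays optimal until croissants reaches 0; allowable increase = 180 kg.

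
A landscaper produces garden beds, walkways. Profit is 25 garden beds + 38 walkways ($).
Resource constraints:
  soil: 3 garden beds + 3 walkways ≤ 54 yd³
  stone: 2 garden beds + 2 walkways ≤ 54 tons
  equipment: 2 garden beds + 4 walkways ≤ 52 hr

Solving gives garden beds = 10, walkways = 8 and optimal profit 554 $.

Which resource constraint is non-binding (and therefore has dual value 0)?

soil: 54/54 (binding)
stone: 36/54 (slack 18)
equipment: 52/52 (binding)
By complementary slackness, a constraint with positive slack has shadow price 0 → stone.

stone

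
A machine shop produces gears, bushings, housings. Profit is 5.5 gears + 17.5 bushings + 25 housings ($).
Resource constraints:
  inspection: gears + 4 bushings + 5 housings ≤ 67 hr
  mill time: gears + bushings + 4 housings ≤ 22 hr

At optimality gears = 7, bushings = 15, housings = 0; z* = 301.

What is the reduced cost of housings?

Check each constraint at x*: inspection 67/67 (tight); mill time 22/22 (tight).
Dual feasibility on the basic columns requires 1·y_inspection + 1·y_mill time = 5.5, 4·y_inspection + 1·y_mill time = 17.5.
This yields shadow prices y_inspection = 4, y_mill time = 1.5.
Reduced cost of housings: c₃ − yᵀa₃ = 25 − (4·5 + 1.5·4) = 25 − 26 = -1.

-1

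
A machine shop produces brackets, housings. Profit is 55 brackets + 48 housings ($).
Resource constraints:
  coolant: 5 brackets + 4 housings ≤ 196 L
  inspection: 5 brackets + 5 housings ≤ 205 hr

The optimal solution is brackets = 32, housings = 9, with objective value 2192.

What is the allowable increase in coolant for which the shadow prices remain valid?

Binding constraints: coolant, inspection. The basis is B = [[5,4],[5,5]] with det 5.
Per unit increase in coolant, x* moves by d = (1, -1).
The basis stays optimal until housings reaches 0; allowable increase = 9 L.

9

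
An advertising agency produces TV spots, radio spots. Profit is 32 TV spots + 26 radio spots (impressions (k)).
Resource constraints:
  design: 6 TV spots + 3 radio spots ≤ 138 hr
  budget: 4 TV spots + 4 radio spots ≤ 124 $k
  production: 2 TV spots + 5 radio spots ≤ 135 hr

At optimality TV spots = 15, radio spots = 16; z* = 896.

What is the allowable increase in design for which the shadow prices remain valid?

Binding constraints: design, budget. The basis is B = [[6,3],[4,4]] with det 12.
Per unit increase in design, x* moves by d = (0.3333, -0.3333).
The basis stays optimal until radio spots reaches 0; allowable increase = 48 hr.

48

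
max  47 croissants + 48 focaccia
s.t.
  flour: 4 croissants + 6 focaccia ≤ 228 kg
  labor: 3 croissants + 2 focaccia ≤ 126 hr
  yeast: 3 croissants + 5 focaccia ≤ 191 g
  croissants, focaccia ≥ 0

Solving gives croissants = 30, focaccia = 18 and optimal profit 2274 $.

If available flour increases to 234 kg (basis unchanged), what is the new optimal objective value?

2304

At the optimum: flour uses 228 of 228 (binding); labor uses 126 of 126 (binding); yeast uses 180 of 191 (slack = 11).
Since yeast is not tight, its dual is 0.
Dual feasibility on the basic columns requires 4·y_flour + 3·y_labor = 47, 6·y_flour + 2·y_labor = 48.
This yields shadow prices y_flour = 5, y_labor = 9.
Δz = y_flour·Δb = 5 × (6) = 30, so new z* = 2274 + 30 = 2304.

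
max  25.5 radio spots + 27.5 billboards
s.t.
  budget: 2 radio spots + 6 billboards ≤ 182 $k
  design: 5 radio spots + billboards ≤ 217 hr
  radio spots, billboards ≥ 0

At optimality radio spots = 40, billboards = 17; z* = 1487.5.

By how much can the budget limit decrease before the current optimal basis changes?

Binding constraints: budget, design. The basis is B = [[2,6],[5,1]] with det -28.
Per unit decrease in budget, x* moves by d = (0.0357, -0.1786).
The basis stays optimal until billboards reaches 0; allowable decrease = 95.2 $k.

95.2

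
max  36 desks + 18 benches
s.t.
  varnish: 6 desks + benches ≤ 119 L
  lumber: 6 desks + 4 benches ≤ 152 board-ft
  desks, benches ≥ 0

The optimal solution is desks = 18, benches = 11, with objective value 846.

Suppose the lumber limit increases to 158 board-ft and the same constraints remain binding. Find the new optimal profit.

Both varnish and lumber are binding at x*.
The binding rows give the dual system: 6·y_varnish + 6·y_lumber = 36 and 1·y_varnish + 4·y_lumber = 18.
This yields shadow prices y_varnish = 2, y_lumber = 4.
Δz = y_lumber·Δb = 4 × (6) = 24, so new z* = 846 + 24 = 870.

870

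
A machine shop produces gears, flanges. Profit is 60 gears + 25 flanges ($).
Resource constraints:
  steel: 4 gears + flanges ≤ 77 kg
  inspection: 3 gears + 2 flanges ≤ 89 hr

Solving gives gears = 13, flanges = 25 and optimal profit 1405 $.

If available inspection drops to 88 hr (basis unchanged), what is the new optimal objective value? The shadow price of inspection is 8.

1397

Δb = -1, so new z* = 1405 + (8)·(-1) = 1405 − 8 = 1397.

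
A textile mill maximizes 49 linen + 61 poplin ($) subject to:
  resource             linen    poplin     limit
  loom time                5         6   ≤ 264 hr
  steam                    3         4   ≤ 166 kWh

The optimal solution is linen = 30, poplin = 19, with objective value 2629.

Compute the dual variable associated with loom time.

6.5

Both loom time and steam are binding at x*.
The binding rows give the dual system: 5·y_loom time + 3·y_steam = 49 and 6·y_loom time + 4·y_steam = 61.
Solving: y_loom time = 6.5, y_steam = 5.5.
Shadow price of loom time = 6.5.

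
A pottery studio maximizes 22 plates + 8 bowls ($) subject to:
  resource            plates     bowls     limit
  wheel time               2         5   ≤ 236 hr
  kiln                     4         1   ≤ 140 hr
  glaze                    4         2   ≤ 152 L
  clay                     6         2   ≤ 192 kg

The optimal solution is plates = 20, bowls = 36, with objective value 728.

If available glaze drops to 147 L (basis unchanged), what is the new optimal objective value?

723

Check each constraint at x*: wheel time 220/236 (slack 16); kiln 116/140 (slack 24); glaze 152/152 (tight); clay 192/192 (tight).
Since wheel time, kiln are not tight, their duals are 0.
From A_Bᵀ y = c: 4·y_glaze + 6·y_clay = 22; 2·y_glaze + 2·y_clay = 8.
This yields shadow prices y_glaze = 1, y_clay = 3.
Δz = y_glaze·Δb = 1 × (-5) = -5, so new z* = 728 − 5 = 723.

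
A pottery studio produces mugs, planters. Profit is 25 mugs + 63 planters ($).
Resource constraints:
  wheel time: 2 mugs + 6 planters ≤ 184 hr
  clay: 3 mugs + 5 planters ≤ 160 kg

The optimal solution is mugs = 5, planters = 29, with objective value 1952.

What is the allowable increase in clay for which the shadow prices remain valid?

Binding constraints: wheel time, clay. The basis is B = [[2,6],[3,5]] with det -8.
Per unit increase in clay, x* moves by d = (0.75, -0.25).
The basis stays optimal until planters reaches 0; allowable increase = 116 kg.

116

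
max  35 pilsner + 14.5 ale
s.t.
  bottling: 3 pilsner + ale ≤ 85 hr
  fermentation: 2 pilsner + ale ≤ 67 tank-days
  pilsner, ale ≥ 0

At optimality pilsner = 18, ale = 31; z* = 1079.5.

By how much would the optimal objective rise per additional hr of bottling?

Check each constraint at x*: bottling 85/85 (tight); fermentation 67/67 (tight).
From A_Bᵀ y = c: 3·y_bottling + 2·y_fermentation = 35; 1·y_bottling + 1·y_fermentation = 14.5.
This yields shadow prices y_bottling = 6, y_fermentation = 8.5.
Shadow price of bottling = 6.

6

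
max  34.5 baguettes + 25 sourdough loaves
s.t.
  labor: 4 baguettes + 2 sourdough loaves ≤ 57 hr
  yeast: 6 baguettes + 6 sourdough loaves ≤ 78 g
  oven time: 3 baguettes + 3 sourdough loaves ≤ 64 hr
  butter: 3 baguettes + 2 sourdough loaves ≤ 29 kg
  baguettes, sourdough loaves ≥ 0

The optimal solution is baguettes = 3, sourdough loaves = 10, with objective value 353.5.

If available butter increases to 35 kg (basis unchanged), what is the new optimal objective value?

At the optimum: labor uses 32 of 57 (slack = 25); yeast uses 78 of 78 (binding); oven time uses 39 of 64 (slack = 25); butter uses 29 of 29 (binding).
Since labor, oven time are not tight, their duals are 0.
The binding rows give the dual system: 6·y_yeast + 3·y_butter = 34.5 and 6·y_yeast + 2·y_butter = 25.
→ y_yeast = 1 and y_butter = 9.5.
Δz = y_butter·Δb = 9.5 × (6) = 57, so new z* = 353.5 + 57 = 410.5.

410.5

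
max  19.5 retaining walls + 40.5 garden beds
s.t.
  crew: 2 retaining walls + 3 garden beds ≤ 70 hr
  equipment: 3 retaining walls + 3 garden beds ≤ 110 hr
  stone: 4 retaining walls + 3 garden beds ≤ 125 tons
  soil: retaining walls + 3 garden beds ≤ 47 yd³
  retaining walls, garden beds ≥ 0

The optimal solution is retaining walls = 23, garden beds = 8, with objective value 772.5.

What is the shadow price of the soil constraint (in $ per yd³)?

At the optimum: crew uses 70 of 70 (binding); equipment uses 93 of 110 (slack = 17); stone uses 116 of 125 (slack = 9); soil uses 47 of 47 (binding).
Since equipment, stone are not tight, their duals are 0.
From A_Bᵀ y = c: 2·y_crew + 1·y_soil = 19.5; 3·y_crew + 3·y_soil = 40.5.
This yields shadow prices y_crew = 6, y_soil = 7.5.
Shadow price of soil = 7.5.

7.5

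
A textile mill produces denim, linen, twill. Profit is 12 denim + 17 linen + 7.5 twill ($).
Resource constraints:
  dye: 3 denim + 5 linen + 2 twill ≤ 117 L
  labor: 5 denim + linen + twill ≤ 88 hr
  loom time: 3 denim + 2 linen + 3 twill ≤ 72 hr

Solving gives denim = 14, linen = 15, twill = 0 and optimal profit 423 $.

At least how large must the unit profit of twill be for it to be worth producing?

Check each constraint at x*: dye 117/117 (tight); labor 85/88 (slack 3); loom time 72/72 (tight).
Since labor is not tight, its dual is 0.
Dual feasibility on the basic columns requires 3·y_dye + 3·y_loom time = 12, 5·y_dye + 2·y_loom time = 17.
→ y_dye = 3 and y_loom time = 1.
twill enters the basis when its profit ≥ yᵀa₃ = 3·2 + 1·3 = 9.

9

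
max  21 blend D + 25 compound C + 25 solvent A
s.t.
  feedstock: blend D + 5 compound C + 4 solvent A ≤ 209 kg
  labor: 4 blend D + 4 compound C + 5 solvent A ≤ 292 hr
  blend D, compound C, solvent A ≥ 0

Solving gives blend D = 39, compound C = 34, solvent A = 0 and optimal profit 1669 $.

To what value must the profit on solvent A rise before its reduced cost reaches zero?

At the optimum: feedstock uses 209 of 209 (binding); labor uses 292 of 292 (binding).
From A_Bᵀ y = c: 1·y_feedstock + 4·y_labor = 21; 5·y_feedstock + 4·y_labor = 25.
Solving: y_feedstock = 1, y_labor = 5.
solvent A enters the basis when its profit ≥ yᵀa₃ = 1·4 + 5·5 = 29.

29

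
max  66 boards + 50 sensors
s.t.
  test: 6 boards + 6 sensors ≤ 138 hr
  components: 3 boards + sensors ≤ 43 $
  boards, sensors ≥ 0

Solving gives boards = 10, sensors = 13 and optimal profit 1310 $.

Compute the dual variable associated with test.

At the optimum: test uses 138 of 138 (binding); components uses 43 of 43 (binding).
Dual feasibility on the basic columns requires 6·y_test + 3·y_components = 66, 6·y_test + 1·y_components = 50.
→ y_test = 7 and y_components = 8.
Shadow price of test = 7.

7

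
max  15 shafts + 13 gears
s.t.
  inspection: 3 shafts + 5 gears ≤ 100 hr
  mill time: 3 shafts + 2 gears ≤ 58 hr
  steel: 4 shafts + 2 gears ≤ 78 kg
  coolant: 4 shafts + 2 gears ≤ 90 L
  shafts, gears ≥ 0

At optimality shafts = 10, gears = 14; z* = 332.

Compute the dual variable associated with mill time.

4

At the optimum: inspection uses 100 of 100 (binding); mill time uses 58 of 58 (binding); steel uses 68 of 78 (slack = 10); coolant uses 68 of 90 (slack = 22).
Since steel, coolant are not tight, their duals are 0.
Dual feasibility on the basic columns requires 3·y_inspection + 3·y_mill time = 15, 5·y_inspection + 2·y_mill time = 13.
Solving: y_inspection = 1, y_mill time = 4.
Shadow price of mill time = 4.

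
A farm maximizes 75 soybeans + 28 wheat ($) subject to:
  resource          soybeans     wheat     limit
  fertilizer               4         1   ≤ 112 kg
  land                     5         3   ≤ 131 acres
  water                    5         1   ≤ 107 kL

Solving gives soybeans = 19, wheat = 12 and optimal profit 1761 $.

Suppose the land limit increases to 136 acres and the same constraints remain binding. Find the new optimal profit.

1793.5

At the optimum: fertilizer uses 88 of 112 (slack = 24); land uses 131 of 131 (binding); water uses 107 of 107 (binding).
By complementary slackness, y = 0 for the non-binding constraint.
From A_Bᵀ y = c: 5·y_land + 5·y_water = 75; 3·y_land + 1·y_water = 28.
This yields shadow prices y_land = 6.5, y_water = 8.5.
Δz = y_land·Δb = 6.5 × (5) = 32.5, so new z* = 1761 + 32.5 = 1793.5.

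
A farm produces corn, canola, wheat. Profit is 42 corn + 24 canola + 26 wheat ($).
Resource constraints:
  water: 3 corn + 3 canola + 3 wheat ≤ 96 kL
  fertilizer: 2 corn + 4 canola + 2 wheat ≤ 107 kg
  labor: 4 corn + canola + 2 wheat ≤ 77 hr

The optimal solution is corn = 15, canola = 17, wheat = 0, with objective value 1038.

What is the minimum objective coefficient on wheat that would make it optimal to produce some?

30

Check each constraint at x*: water 96/96 (tight); fertilizer 98/107 (slack 9); labor 77/77 (tight).
Since fertilizer is not tight, its dual is 0.
From A_Bᵀ y = c: 3·y_water + 4·y_labor = 42; 3·y_water + 1·y_labor = 24.
Solving: y_water = 6, y_labor = 6.
wheat enters the basis when its profit ≥ yᵀa₃ = 6·3 + 6·2 = 30.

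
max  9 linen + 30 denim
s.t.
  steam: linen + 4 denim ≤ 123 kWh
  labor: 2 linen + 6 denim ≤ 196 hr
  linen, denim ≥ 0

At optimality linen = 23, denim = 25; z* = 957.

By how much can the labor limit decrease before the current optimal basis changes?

Binding constraints: steam, labor. The basis is B = [[1,4],[2,6]] with det -2.
Per unit decrease in labor, x* moves by d = (-2, 0.5).
The basis stays optimal until linen reaches 0; allowable decrease = 11.5 hr.

11.5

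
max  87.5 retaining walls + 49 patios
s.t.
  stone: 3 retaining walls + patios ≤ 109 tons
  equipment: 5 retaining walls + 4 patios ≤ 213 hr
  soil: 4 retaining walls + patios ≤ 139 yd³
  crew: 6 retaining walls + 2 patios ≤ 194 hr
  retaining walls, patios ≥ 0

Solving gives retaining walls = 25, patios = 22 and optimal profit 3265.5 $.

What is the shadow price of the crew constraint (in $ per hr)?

Check each constraint at x*: stone 97/109 (slack 12); equipment 213/213 (tight); soil 122/139 (slack 17); crew 194/194 (tight).
Slack constraints have shadow price 0 (complementary slackness).
Dual feasibility on the basic columns requires 5·y_equipment + 6·y_crew = 87.5, 4·y_equipment + 2·y_crew = 49.
This yields shadow prices y_equipment = 8.5, y_crew = 7.5.
Shadow price of crew = 7.5.

7.5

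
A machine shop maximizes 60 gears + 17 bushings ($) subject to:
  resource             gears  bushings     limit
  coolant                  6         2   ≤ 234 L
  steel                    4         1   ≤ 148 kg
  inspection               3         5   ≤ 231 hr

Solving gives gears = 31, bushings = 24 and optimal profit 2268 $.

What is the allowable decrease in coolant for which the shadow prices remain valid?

Binding constraints: coolant, steel. The basis is B = [[6,2],[4,1]] with det -2.
Per unit decrease in coolant, x* moves by d = (0.5, -2).
The basis stays optimal until bushings reaches 0; allowable decrease = 12 L.

12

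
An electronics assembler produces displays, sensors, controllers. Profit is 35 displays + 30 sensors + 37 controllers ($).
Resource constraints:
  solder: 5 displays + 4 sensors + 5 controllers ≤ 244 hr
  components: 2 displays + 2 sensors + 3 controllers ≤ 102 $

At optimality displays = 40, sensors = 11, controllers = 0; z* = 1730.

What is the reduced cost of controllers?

Check each constraint at x*: solder 244/244 (tight); components 102/102 (tight).
The binding rows give the dual system: 5·y_solder + 2·y_components = 35 and 4·y_solder + 2·y_components = 30.
→ y_solder = 5 and y_components = 5.
Reduced cost of controllers: c₃ − yᵀa₃ = 37 − (5·5 + 5·3) = 37 − 40 = -3.

-3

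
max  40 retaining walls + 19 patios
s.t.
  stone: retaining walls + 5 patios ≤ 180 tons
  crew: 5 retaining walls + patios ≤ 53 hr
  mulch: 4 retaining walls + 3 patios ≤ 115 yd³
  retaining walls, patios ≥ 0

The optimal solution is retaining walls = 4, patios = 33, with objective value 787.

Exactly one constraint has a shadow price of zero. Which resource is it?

stone: 169/180 (slack 11)
crew: 53/53 (binding)
mulch: 115/115 (binding)
By complementary slackness, a constraint with positive slack has shadow price 0 → stone.

stone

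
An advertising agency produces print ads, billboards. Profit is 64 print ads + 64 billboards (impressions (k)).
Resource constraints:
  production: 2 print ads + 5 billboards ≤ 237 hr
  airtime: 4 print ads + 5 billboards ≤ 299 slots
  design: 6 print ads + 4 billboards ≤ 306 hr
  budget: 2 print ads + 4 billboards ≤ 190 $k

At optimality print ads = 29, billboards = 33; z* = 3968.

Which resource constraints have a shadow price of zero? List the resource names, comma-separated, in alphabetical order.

airtime, production

production: 223/237 (slack 14)
airtime: 281/299 (slack 18)
design: 306/306 (binding)
budget: 190/190 (binding)
By complementary slackness, a constraint with positive slack has shadow price 0 → airtime, production.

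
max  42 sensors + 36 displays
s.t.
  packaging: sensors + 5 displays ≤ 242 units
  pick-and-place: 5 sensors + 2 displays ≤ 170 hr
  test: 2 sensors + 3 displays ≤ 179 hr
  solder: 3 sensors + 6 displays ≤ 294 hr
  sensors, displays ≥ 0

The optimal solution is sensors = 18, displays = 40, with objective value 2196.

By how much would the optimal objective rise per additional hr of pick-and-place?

6

Check each constraint at x*: packaging 218/242 (slack 24); pick-and-place 170/170 (tight); test 156/179 (slack 23); solder 294/294 (tight).
By complementary slackness, y = 0 for the non-binding constraints.
The binding rows give the dual system: 5·y_pick-and-place + 3·y_solder = 42 and 2·y_pick-and-place + 6·y_solder = 36.
→ y_pick-and-place = 6 and y_solder = 4.
Shadow price of pick-and-place = 6.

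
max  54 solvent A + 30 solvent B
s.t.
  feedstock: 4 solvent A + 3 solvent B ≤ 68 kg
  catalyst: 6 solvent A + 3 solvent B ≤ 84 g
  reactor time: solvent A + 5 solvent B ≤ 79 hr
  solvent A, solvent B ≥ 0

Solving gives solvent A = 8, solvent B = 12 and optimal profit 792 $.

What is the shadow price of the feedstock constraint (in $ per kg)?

3

At the optimum: feedstock uses 68 of 68 (binding); catalyst uses 84 of 84 (binding); reactor time uses 68 of 79 (slack = 11).
By complementary slackness, y = 0 for the non-binding constraint.
The binding rows give the dual system: 4·y_feedstock + 6·y_catalyst = 54 and 3·y_feedstock + 3·y_catalyst = 30.
This yields shadow prices y_feedstock = 3, y_catalyst = 7.
Shadow price of feedstock = 3.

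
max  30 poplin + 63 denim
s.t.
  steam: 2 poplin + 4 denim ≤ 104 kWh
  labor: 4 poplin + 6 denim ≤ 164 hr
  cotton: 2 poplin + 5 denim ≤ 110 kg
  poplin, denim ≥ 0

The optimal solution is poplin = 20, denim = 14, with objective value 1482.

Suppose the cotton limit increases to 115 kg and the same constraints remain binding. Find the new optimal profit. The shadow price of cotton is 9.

Δb = 5, so new z* = 1482 + (9)·(5) = 1482 + 45 = 1527.

1527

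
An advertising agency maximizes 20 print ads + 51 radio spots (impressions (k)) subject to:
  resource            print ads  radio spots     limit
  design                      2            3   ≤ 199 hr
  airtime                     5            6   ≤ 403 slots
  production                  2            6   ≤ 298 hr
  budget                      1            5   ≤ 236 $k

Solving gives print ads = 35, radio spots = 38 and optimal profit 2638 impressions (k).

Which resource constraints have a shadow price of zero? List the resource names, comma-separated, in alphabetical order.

design: 184/199 (slack 15)
airtime: 403/403 (binding)
production: 298/298 (binding)
budget: 225/236 (slack 11)
By complementary slackness, a constraint with positive slack has shadow price 0 → budget, design.

budget, design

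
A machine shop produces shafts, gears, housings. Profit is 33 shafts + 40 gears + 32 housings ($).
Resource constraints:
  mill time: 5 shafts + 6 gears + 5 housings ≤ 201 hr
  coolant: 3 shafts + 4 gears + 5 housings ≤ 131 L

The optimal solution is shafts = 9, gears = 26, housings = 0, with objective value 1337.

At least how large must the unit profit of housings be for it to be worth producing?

35

Check each constraint at x*: mill time 201/201 (tight); coolant 131/131 (tight).
Dual feasibility on the basic columns requires 5·y_mill time + 3·y_coolant = 33, 6·y_mill time + 4·y_coolant = 40.
This yields shadow prices y_mill time = 6, y_coolant = 1.
housings enters the basis when its profit ≥ yᵀa₃ = 6·5 + 1·5 = 35.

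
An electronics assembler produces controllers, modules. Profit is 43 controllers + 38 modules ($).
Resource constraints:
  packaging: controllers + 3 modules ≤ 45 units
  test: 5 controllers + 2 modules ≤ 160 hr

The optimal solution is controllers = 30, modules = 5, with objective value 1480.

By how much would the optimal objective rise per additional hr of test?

Check each constraint at x*: packaging 45/45 (tight); test 160/160 (tight).
From A_Bᵀ y = c: 1·y_packaging + 5·y_test = 43; 3·y_packaging + 2·y_test = 38.
This yields shadow prices y_packaging = 8, y_test = 7.
Shadow price of test = 7.

7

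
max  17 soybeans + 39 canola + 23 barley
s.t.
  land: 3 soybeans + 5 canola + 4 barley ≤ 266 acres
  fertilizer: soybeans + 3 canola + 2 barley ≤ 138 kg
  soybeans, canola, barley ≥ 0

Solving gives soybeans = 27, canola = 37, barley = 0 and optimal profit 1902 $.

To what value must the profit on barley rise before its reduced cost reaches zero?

Both land and fertilizer are binding at x*.
The binding rows give the dual system: 3·y_land + 1·y_fertilizer = 17 and 5·y_land + 3·y_fertilizer = 39.
Solving: y_land = 3, y_fertilizer = 8.
barley enters the basis when its profit ≥ yᵀa₃ = 3·4 + 8·2 = 28.

28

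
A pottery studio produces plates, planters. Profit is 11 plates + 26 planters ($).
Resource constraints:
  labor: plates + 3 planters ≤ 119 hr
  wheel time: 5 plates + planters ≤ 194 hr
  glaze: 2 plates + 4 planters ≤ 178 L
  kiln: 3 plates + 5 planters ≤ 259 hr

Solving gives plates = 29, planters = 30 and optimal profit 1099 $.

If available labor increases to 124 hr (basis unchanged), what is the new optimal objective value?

Check each constraint at x*: labor 119/119 (tight); wheel time 175/194 (slack 19); glaze 178/178 (tight); kiln 237/259 (slack 22).
By complementary slackness, y = 0 for the non-binding constraints.
Dual feasibility on the basic columns requires 1·y_labor + 2·y_glaze = 11, 3·y_labor + 4·y_glaze = 26.
Solving: y_labor = 4, y_glaze = 3.5.
Δz = y_labor·Δb = 4 × (5) = 20, so new z* = 1099 + 20 = 1119.

1119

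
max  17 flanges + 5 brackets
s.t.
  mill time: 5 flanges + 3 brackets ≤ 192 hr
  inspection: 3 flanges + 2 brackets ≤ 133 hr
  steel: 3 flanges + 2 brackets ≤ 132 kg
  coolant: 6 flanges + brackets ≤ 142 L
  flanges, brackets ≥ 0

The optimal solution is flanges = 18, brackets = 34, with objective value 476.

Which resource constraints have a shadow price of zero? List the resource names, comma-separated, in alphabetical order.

mill time: 192/192 (binding)
inspection: 122/133 (slack 11)
steel: 122/132 (slack 10)
coolant: 142/142 (binding)
By complementary slackness, a constraint with positive slack has shadow price 0 → inspection, steel.

inspection, steel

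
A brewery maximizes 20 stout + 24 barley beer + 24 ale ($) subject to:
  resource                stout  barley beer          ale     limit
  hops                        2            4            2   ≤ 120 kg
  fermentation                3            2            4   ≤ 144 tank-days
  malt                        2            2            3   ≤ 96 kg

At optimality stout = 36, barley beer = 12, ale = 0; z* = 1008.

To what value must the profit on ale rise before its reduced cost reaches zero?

28

Binding: hops and malt. Non-binding: fermentation (12 unused).
Slack constraints have shadow price 0 (complementary slackness).
From A_Bᵀ y = c: 2·y_hops + 2·y_malt = 20; 4·y_hops + 2·y_malt = 24.
This yields shadow prices y_hops = 2, y_malt = 8.
ale enters the basis when its profit ≥ yᵀa₃ = 2·2 + 8·3 = 28.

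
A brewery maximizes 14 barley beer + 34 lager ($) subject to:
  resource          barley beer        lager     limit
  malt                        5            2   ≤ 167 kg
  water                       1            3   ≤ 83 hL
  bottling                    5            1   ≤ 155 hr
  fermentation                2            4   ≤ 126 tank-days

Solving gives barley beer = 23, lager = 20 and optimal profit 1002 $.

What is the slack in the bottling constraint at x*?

bottling used = 5·23 + 1·20 = 135; slack = 155 − 135 = 20.

20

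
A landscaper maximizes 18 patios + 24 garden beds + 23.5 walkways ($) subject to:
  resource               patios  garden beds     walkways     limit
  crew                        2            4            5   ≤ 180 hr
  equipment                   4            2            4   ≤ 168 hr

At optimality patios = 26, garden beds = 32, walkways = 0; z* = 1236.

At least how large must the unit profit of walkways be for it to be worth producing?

33

Check each constraint at x*: crew 180/180 (tight); equipment 168/168 (tight).
The binding rows give the dual system: 2·y_crew + 4·y_equipment = 18 and 4·y_crew + 2·y_equipment = 24.
Solving: y_crew = 5, y_equipment = 2.
walkways enters the basis when its profit ≥ yᵀa₃ = 5·5 + 2·4 = 33.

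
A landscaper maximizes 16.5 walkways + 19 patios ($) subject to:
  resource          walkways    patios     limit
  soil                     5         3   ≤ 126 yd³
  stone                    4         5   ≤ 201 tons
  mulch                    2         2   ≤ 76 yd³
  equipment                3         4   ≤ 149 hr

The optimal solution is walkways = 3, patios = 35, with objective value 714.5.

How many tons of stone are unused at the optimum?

stone used = 4·3 + 5·35 = 187; slack = 201 − 187 = 14.

14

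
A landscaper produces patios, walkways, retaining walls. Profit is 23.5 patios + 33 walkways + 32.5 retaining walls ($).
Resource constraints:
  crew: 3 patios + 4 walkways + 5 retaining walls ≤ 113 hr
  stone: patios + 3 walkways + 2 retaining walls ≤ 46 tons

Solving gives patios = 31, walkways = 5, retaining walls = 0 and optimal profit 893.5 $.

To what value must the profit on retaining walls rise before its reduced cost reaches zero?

At the optimum: crew uses 113 of 113 (binding); stone uses 46 of 46 (binding).
From A_Bᵀ y = c: 3·y_crew + 1·y_stone = 23.5; 4·y_crew + 3·y_stone = 33.
This yields shadow prices y_crew = 7.5, y_stone = 1.
retaining walls enters the basis when its profit ≥ yᵀa₃ = 7.5·5 + 1·2 = 39.5.

39.5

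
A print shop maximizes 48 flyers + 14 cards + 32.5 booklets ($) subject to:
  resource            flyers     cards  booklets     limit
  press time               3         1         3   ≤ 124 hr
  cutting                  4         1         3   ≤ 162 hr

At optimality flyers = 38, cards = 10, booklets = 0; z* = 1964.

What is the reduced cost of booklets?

-9.5

Both press time and cutting are binding at x*.
The binding rows give the dual system: 3·y_press time + 4·y_cutting = 48 and 1·y_press time + 1·y_cutting = 14.
This yields shadow prices y_press time = 8, y_cutting = 6.
Reduced cost of booklets: c₃ − yᵀa₃ = 32.5 − (8·3 + 6·3) = 32.5 − 42 = -9.5.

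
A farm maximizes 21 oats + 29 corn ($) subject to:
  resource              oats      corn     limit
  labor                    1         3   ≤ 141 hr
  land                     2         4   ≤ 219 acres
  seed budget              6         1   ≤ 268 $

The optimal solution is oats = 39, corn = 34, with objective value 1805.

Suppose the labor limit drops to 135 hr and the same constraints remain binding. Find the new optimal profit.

At the optimum: labor uses 141 of 141 (binding); land uses 214 of 219 (slack = 5); seed budget uses 268 of 268 (binding).
Slack constraints have shadow price 0 (complementary slackness).
Dual feasibility on the basic columns requires 1·y_labor + 6·y_seed budget = 21, 3·y_labor + 1·y_seed budget = 29.
This yields shadow prices y_labor = 9, y_seed budget = 2.
Δz = y_labor·Δb = 9 × (-6) = -54, so new z* = 1805 − 54 = 1751.

1751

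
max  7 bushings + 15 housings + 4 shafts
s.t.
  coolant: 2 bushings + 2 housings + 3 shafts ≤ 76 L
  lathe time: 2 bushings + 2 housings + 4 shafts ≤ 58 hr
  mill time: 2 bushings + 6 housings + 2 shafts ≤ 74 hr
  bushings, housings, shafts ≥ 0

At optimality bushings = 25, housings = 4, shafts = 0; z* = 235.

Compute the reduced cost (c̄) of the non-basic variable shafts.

-6

Check each constraint at x*: coolant 58/76 (slack 18); lathe time 58/58 (tight); mill time 74/74 (tight).
Slack constraints have shadow price 0 (complementary slackness).
The binding rows give the dual system: 2·y_lathe time + 2·y_mill time = 7 and 2·y_lathe time + 6·y_mill time = 15.
This yields shadow prices y_lathe time = 1.5, y_mill time = 2.
Reduced cost of shafts: c₃ − yᵀa₃ = 4 − (1.5·4 + 2·2) = 4 − 10 = -6.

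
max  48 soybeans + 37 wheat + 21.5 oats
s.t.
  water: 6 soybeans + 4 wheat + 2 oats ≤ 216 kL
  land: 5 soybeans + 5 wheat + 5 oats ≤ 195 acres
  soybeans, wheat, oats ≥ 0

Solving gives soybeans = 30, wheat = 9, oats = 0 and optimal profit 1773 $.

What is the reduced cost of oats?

Both water and land are binding at x*.
The binding rows give the dual system: 6·y_water + 5·y_land = 48 and 4·y_water + 5·y_land = 37.
This yields shadow prices y_water = 5.5, y_land = 3.
Reduced cost of oats: c₃ − yᵀa₃ = 21.5 − (5.5·2 + 3·5) = 21.5 − 26 = -4.5.

-4.5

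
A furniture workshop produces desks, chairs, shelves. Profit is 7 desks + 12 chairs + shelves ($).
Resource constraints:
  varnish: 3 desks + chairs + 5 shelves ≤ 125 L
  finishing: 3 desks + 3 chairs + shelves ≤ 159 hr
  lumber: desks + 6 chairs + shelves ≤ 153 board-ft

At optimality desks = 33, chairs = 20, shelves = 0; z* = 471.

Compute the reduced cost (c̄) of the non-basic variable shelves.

Check each constraint at x*: varnish 119/125 (slack 6); finishing 159/159 (tight); lumber 153/153 (tight).
Since varnish is not tight, its dual is 0.
From A_Bᵀ y = c: 3·y_finishing + 1·y_lumber = 7; 3·y_finishing + 6·y_lumber = 12.
Solving: y_finishing = 2, y_lumber = 1.
Reduced cost of shelves: c₃ − yᵀa₃ = 1 − (2·1 + 1·1) = 1 − 3 = -2.

-2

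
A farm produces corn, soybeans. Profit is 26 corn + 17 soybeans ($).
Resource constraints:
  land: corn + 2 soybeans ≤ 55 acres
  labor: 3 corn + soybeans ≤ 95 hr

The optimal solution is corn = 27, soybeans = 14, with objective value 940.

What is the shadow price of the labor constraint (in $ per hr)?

Check each constraint at x*: land 55/55 (tight); labor 95/95 (tight).
Dual feasibility on the basic columns requires 1·y_land + 3·y_labor = 26, 2·y_land + 1·y_labor = 17.
This yields shadow prices y_land = 5, y_labor = 7.
Shadow price of labor = 7.

7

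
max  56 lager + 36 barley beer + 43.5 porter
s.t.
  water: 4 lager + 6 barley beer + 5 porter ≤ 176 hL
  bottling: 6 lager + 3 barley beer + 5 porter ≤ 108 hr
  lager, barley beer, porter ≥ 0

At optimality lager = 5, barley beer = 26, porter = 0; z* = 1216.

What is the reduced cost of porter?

Check each constraint at x*: water 176/176 (tight); bottling 108/108 (tight).
Dual feasibility on the basic columns requires 4·y_water + 6·y_bottling = 56, 6·y_water + 3·y_bottling = 36.
→ y_water = 2 and y_bottling = 8.
Reduced cost of porter: c₃ − yᵀa₃ = 43.5 − (2·5 + 8·5) = 43.5 − 50 = -6.5.

-6.5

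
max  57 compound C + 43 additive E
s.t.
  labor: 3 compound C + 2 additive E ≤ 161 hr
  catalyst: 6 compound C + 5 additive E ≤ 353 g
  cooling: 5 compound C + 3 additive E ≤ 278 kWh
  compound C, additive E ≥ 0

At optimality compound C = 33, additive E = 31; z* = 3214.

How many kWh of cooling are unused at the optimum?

cooling used = 5·33 + 3·31 = 258; slack = 278 − 258 = 20.

20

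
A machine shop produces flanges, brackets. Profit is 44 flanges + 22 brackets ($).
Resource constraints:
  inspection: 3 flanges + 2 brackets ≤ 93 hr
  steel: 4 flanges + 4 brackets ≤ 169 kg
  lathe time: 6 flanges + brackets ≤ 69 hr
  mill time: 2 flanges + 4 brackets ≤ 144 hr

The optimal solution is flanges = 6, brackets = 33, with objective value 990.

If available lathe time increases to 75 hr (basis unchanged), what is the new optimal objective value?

1026

At the optimum: inspection uses 84 of 93 (slack = 9); steel uses 156 of 169 (slack = 13); lathe time uses 69 of 69 (binding); mill time uses 144 of 144 (binding).
By complementary slackness, y = 0 for the non-binding constraints.
The binding rows give the dual system: 6·y_lathe time + 2·y_mill time = 44 and 1·y_lathe time + 4·y_mill time = 22.
This yields shadow prices y_lathe time = 6, y_mill time = 4.
Δz = y_lathe time·Δb = 6 × (6) = 36, so new z* = 990 + 36 = 1026.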